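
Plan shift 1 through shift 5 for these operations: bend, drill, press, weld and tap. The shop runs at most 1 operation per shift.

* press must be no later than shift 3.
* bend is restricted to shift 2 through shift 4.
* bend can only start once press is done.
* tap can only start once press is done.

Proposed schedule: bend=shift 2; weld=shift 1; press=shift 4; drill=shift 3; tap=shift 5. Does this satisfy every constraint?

No — it violates: bend can only start once press is done

bend can only start once press is done — violated.
bend is restricted to shift 2 through shift 4 — holds.
tap can only start once press is done — holds.
The shop runs at most 1 operation per shift — holds.
press must be no later than shift 3 — violated.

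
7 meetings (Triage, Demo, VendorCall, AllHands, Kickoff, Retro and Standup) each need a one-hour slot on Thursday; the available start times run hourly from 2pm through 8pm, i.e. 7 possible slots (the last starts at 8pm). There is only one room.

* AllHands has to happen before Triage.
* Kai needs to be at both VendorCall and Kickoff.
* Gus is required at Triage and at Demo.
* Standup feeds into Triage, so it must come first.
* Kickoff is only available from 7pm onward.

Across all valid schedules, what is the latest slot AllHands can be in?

Downstream work caps AllHands at 7pm.
AllHands at 6pm is achievable: VendorCall -> 4pm; Standup -> 2pm; Kickoff -> 7pm; Retro -> 5pm; Demo -> 3pm; AllHands -> 6pm; Triage -> 8pm.
Nothing later works — the conflict and capacity constraints rule out every slot after 6pm.

6pm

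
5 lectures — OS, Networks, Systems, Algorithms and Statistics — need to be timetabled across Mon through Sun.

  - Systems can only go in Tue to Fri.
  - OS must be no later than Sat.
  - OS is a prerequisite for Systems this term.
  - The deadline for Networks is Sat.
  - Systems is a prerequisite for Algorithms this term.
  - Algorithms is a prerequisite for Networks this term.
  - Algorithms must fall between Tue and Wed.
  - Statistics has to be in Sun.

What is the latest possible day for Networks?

Sat

Precedence pushes Networks to at least Thu; Networks's own window allows nothing later than Sat.
Networks at Sat is achievable: OS in Mon, Networks in Sat, Systems in Tue, Statistics in Sun, Algorithms in Wed.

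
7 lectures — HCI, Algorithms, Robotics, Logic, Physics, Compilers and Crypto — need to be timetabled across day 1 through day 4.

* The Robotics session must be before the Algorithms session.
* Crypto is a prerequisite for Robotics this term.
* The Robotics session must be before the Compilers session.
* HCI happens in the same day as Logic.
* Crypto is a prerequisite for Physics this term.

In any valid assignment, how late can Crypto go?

day 2

Downstream work caps Crypto at day 2.
Crypto at day 2 is achievable: Crypto=day 2, Physics=day 3, Algorithms=day 4, Compilers=day 4, Robotics=day 3, Logic=day 1, HCI=day 1.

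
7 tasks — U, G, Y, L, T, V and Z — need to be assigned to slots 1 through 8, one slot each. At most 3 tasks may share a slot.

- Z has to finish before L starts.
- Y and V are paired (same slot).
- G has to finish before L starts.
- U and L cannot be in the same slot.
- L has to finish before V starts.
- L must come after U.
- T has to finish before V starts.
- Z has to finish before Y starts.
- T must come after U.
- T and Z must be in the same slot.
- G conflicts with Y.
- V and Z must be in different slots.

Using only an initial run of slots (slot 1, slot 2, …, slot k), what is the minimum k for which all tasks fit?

4 slots

The precedence chain requires at least 4 distinct slots.
With at most 3 per slot and 7 tasks, at least 3 slots are needed.
4 works (last occupied slot: 4): for example U -> 1, G -> 1, T -> 2, V -> 4, L -> 3, Z -> 2, Y -> 4.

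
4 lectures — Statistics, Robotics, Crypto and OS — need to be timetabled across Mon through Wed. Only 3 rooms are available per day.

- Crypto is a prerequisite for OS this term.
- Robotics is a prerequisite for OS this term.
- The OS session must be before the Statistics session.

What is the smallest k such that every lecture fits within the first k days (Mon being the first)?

3 days

The precedence chain requires at least 3 distinct days.
With at most 3 per day and 4 lectures, at least 2 days are needed.
3 works (last occupied day: Wed): for example Crypto in Mon; OS in Tue; Robotics in Mon; Statistics in Wed.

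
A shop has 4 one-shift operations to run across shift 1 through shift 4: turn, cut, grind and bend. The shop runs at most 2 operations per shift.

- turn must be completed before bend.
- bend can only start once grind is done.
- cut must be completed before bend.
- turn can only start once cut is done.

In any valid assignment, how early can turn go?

Precedence pushes turn to at least shift 2; downstream work caps turn at shift 3.
turn at shift 2 is achievable: bend=shift 3; grind=shift 1; cut=shift 1; turn=shift 2.

shift 2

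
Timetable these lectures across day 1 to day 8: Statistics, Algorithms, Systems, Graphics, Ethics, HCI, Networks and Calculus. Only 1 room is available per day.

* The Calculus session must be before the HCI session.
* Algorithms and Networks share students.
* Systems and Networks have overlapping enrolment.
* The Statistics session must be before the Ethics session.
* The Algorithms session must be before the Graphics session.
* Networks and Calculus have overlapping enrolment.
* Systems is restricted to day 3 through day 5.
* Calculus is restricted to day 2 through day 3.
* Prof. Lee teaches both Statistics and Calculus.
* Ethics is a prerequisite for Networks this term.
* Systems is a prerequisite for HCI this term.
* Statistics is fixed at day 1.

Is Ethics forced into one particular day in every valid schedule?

Ethics can be day 2 (e.g. Statistics in day 1, Networks in day 8, Systems in day 4, Algorithms in day 6, Graphics in day 7, HCI in day 5, Calculus in day 3, Ethics in day 2) or day 3 (e.g. Calculus in day 2, HCI in day 5, Networks in day 8, Algorithms in day 6, Ethics in day 3, Statistics in day 1, Graphics in day 7, Systems in day 4).

No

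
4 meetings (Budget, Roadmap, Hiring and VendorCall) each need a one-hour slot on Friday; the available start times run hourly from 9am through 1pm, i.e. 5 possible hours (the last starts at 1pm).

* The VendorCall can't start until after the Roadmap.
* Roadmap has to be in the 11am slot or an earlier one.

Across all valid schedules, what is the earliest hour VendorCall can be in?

10am

Precedence pushes VendorCall to at least 10am.
VendorCall at 10am is achievable: Hiring in 9am, VendorCall in 10am, Budget in 9am, Roadmap in 9am.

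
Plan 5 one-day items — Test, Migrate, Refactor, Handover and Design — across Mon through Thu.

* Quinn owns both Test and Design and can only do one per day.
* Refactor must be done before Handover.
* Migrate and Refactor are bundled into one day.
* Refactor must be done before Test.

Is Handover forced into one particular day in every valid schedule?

Handover can be Tue (e.g. Handover -> Tue; Migrate -> Mon; Test -> Tue; Design -> Mon; Refactor -> Mon) or Wed (e.g. Design -> Mon; Migrate -> Mon; Handover -> Wed; Refactor -> Mon; Test -> Tue).

No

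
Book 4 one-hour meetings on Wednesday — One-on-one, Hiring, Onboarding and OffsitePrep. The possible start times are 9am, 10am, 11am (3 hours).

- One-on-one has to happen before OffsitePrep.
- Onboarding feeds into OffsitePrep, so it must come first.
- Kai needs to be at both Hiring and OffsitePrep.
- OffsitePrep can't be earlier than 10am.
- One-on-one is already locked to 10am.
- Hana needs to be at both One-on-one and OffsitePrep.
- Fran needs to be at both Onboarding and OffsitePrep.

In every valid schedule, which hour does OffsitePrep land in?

11am

OffsitePrep's window is 10am–11am.
One-on-one is fixed at 10am, and OffsitePrep can't share a hour with One-on-one.
So OffsitePrep must be 11am.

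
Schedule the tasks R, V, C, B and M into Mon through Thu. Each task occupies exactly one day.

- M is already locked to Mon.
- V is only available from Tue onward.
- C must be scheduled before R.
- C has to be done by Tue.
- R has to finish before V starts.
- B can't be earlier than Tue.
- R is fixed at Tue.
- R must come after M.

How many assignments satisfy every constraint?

Splitting on V: it can be Wed (3), Thu (3). Listing each branch's schedules as (R, C, B, M):
V=Wed: (Tue,Mon,Tue,Mon) (Tue,Mon,Wed,Mon) (Tue,Mon,Thu,Mon) — 3.
V=Thu: (Tue,Mon,Tue,Mon) (Tue,Mon,Wed,Mon) (Tue,Mon,Thu,Mon) — 3.
Summing: 3 + 3 = 6.

6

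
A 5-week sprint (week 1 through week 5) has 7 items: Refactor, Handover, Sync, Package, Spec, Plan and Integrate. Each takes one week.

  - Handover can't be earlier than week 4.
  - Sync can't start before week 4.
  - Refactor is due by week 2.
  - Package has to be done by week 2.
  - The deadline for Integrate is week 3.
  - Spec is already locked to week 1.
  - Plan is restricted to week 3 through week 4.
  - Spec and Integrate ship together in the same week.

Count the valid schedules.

Splitting on Refactor: it can be week 1 (16), week 2 (16). Listing each branch's schedules as (Handover, Sync, Package, Spec, Plan, Integrate) by week number:
Refactor=week 1: (4,4,1,1,3,1) (4,4,1,1,4,1) (4,4,2,1,3,1) (4,4,2,1,4,1) (4,5,1,1,3,1) (4,5,1,1,4,1) (4,5,2,1,3,1) (4,5,2,1,4,1) (5,4,1,1,3,1) (5,4,1,1,4,1) (5,4,2,1,3,1) (5,4,2,1,4,1) (5,5,1,1,3,1) (5,5,1,1,4,1) (5,5,2,1,3,1) (5,5,2,1,4,1) — 16.
Refactor=week 2: (4,4,1,1,3,1) (4,4,1,1,4,1) (4,4,2,1,3,1) (4,4,2,1,4,1) (4,5,1,1,3,1) (4,5,1,1,4,1) (4,5,2,1,3,1) (4,5,2,1,4,1) (5,4,1,1,3,1) (5,4,1,1,4,1) (5,4,2,1,3,1) (5,4,2,1,4,1) (5,5,1,1,3,1) (5,5,1,1,4,1) (5,5,2,1,3,1) (5,5,2,1,4,1) — 16.
Summing: 16 + 16 = 32.

32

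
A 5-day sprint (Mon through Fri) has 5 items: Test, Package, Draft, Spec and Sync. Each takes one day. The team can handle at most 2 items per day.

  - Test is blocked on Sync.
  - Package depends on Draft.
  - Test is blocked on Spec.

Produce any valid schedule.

Spec -> Mon; Draft -> Tue; Sync -> Mon; Package -> Wed; Test -> Tue

Checking: Sync(Mon) before Test(Tue); Draft(Tue) before Package(Wed); Spec(Mon) before Test(Tue); max 2 per day (cap 2).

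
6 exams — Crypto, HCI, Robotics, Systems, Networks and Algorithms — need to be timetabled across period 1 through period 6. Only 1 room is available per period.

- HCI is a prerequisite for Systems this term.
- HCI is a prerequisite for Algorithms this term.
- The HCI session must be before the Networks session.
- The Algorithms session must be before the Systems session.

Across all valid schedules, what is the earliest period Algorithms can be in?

period 2

Precedence pushes Algorithms to at least period 2; downstream work caps Algorithms at period 5.
Algorithms at period 2 is achievable: Systems=period 3; Crypto=period 5; Algorithms=period 2; Robotics=period 6; HCI=period 1; Networks=period 4.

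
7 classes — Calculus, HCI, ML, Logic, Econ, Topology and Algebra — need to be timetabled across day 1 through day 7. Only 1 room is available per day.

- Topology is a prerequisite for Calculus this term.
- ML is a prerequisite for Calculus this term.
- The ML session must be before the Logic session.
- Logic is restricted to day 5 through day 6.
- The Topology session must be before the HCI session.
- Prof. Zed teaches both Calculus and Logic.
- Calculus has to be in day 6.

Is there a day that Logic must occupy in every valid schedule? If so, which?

day 5

Logic's window is day 5–day 6.
Calculus is fixed at day 6, and Logic can't share a day with Calculus.
So Logic must be day 5.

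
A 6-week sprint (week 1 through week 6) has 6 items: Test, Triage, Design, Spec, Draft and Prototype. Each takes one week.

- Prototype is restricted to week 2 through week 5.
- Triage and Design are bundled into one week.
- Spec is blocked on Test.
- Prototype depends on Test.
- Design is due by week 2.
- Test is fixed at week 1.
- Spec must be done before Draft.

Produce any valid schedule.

Test in week 1; Spec in week 2; Prototype in week 2; Triage in week 1; Design in week 1; Draft in week 3

Checking: Test(week 1) before Prototype(week 2); Test(week 1) before Spec(week 2); Spec(week 2) before Draft(week 3); Triage = Design = week 1; Prototype=week 2 in [week 2,week 5]; Design=week 1 in [week 1,week 2]; Test=week 1 in [week 1,week 1].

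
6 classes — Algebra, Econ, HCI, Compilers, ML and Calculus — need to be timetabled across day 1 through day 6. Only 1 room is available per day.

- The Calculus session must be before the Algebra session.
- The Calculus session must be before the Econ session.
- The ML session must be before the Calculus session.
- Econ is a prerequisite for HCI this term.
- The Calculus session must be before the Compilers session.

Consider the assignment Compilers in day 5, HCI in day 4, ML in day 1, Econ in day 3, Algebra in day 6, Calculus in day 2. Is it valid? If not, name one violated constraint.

Only 1 room is available per day — holds.
The Calculus session must be before the Compilers session — holds.
The Calculus session must be before the Algebra session — holds.
The Calculus session must be before the Econ session — holds.
The ML session must be before the Calculus session — holds.
Econ is a prerequisite for HCI this term — holds.

Valid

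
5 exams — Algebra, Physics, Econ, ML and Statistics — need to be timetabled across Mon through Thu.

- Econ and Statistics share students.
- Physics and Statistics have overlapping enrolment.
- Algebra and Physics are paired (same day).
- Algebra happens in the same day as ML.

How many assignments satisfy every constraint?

Splitting on Algebra: it can be Mon (9), Tue (9), Wed (9), Thu (9). Listing each branch's schedules as (Physics, Econ, ML, Statistics):
Algebra=Mon: (Mon,Mon,Mon,Tue) (Mon,Mon,Mon,Wed) (Mon,Mon,Mon,Thu) (Mon,Tue,Mon,Wed) (Mon,Tue,Mon,Thu) (Mon,Wed,Mon,Tue) (Mon,Wed,Mon,Thu) (Mon,Thu,Mon,Tue) (Mon,Thu,Mon,Wed) — 9.
Algebra=Tue: (Tue,Mon,Tue,Wed) (Tue,Mon,Tue,Thu) (Tue,Tue,Tue,Mon) (Tue,Tue,Tue,Wed) (Tue,Tue,Tue,Thu) (Tue,Wed,Tue,Mon) (Tue,Wed,Tue,Thu) (Tue,Thu,Tue,Mon) (Tue,Thu,Tue,Wed) — 9.
Algebra=Wed: (Wed,Mon,Wed,Tue) (Wed,Mon,Wed,Thu) (Wed,Tue,Wed,Mon) (Wed,Tue,Wed,Thu) (Wed,Wed,Wed,Mon) (Wed,Wed,Wed,Tue) (Wed,Wed,Wed,Thu) (Wed,Thu,Wed,Mon) (Wed,Thu,Wed,Tue) — 9.
Algebra=Thu: (Thu,Mon,Thu,Tue) (Thu,Mon,Thu,Wed) (Thu,Tue,Thu,Mon) (Thu,Tue,Thu,Wed) (Thu,Wed,Thu,Mon) (Thu,Wed,Thu,Tue) (Thu,Thu,Thu,Mon) (Thu,Thu,Thu,Tue) (Thu,Thu,Thu,Wed) — 9.
Summing: 9 + 9 + 9 + 9 = 36.

36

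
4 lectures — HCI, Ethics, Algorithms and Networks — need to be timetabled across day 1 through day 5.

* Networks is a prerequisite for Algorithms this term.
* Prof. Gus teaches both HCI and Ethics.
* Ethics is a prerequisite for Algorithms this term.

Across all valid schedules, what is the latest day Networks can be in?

day 4

Downstream work caps Networks at day 4.
Networks at day 4 is achievable: Algorithms=day 5; Networks=day 4; HCI=day 2; Ethics=day 1.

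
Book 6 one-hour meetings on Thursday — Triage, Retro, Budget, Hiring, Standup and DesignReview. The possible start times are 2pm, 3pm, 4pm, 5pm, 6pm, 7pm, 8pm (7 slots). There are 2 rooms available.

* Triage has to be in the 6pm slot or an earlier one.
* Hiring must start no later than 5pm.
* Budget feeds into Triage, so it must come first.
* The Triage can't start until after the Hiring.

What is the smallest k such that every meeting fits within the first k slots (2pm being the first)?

The precedence chain requires at least 2 distinct slots.
With at most 2 per slot and 6 meetings, at least 3 slots are needed.
3 works (last occupied slot: 4pm): for example Hiring in 2pm; Retro in 3pm; Budget in 2pm; Triage in 3pm; DesignReview in 4pm; Standup in 4pm.

3 slots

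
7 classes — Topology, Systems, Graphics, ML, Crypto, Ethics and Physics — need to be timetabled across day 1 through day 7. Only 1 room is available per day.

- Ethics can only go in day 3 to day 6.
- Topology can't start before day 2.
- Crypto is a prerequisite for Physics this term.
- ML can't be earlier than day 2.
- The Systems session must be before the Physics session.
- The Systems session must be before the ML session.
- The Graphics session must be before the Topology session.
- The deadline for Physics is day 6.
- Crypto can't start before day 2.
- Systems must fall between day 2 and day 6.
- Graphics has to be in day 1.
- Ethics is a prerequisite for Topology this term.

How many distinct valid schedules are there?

Splitting on Topology: it can be day 4 (2), day 5 (4), day 6 (6), day 7 (20). Listing each branch's schedules as (Systems, Graphics, ML, Crypto, Ethics, Physics) by day number:
Topology=day 4: (2,1,7,5,3,6) (5,1,7,2,3,6) — 2.
Topology=day 5: (2,1,7,3,4,6) (2,1,7,4,3,6) (3,1,7,2,4,6) (4,1,7,2,3,6) — 4.
Topology=day 6: (2,1,7,3,4,5) (2,1,7,3,5,4) (2,1,7,4,3,5) (3,1,7,2,4,5) (3,1,7,2,5,4) (4,1,7,2,3,5) — 6.
Topology=day 7: (2,1,3,4,5,6) (2,1,3,4,6,5) (2,1,3,5,4,6) (2,1,4,3,5,6) (2,1,4,3,6,5) (2,1,4,5,3,6) (2,1,5,3,4,6) (2,1,5,3,6,4) (2,1,5,4,3,6) (2,1,6,3,4,5) (2,1,6,3,5,4) (2,1,6,4,3,5) (3,1,4,2,5,6) (3,1,4,2,6,5) (3,1,5,2,4,6) (3,1,5,2,6,4) (3,1,6,2,4,5) (3,1,6,2,5,4) (4,1,5,2,3,6) (4,1,6,2,3,5) — 20.
Summing: 2 + 4 + 6 + 20 = 32.

32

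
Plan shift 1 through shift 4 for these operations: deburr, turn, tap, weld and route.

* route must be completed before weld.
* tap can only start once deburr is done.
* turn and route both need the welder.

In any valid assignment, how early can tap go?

shift 2

Precedence pushes tap to at least shift 2.
tap at shift 2 is achievable: tap -> shift 2, turn -> shift 2, weld -> shift 2, route -> shift 1, deburr -> shift 1.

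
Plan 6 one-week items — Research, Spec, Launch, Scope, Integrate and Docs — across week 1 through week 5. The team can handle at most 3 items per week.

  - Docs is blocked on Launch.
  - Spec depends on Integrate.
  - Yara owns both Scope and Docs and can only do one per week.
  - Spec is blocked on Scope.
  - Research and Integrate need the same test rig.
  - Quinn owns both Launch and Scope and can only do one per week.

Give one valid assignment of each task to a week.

Research=week 2, Docs=week 3, Scope=week 1, Spec=week 2, Launch=week 2, Integrate=week 1

Checking: Integrate(week 1) before Spec(week 2); Launch(week 2) before Docs(week 3); Scope(week 1) before Spec(week 2); Launch(week 2) != Scope(week 1); Research(week 2) != Integrate(week 1); Scope(week 1) != Docs(week 3); max 3 per week (cap 3).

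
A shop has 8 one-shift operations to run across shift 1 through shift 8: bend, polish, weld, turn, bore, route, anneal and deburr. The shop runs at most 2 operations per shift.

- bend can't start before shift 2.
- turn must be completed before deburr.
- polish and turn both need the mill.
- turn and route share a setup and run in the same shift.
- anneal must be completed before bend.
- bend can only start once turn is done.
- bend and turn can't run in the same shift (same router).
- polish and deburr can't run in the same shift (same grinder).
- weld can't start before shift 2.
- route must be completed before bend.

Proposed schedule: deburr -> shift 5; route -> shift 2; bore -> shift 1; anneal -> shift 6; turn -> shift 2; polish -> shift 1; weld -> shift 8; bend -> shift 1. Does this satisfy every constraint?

polish and deburr can't run in the same shift (same grinder) — holds.
weld can't start before shift 2 — holds.
turn and route share a setup and run in the same shift — holds.
bend can only start once turn is done — violated.
turn must be completed before deburr — holds.
bend and turn can't run in the same shift (same router) — holds.
anneal must be completed before bend — violated.
polish and turn both need the mill — holds.
The shop runs at most 2 operations per shift — violated.
route must be completed before bend — violated.
bend can't start before shift 2 — violated.

No — it violates: bend can't start before shift 2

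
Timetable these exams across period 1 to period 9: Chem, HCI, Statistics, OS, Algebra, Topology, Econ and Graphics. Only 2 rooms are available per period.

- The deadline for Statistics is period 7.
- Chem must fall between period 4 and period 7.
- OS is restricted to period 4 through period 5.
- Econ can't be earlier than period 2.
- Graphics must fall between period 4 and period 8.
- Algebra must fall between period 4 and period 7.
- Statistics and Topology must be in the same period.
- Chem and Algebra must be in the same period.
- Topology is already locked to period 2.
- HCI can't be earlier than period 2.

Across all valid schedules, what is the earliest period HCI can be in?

HCI is available from period 2.
HCI at period 3 is achievable: Graphics in period 4; Econ in period 3; OS in period 4; Statistics in period 2; Topology in period 2; Algebra in period 5; HCI in period 3; Chem in period 5.
Nothing earlier works — the capacity limit rule out every period before period 3.

period 3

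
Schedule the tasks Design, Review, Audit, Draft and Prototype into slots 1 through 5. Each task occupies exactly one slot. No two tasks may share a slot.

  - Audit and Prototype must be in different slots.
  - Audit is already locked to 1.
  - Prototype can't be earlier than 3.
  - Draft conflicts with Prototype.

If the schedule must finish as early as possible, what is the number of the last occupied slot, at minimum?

5

With at most 1 per slot and 5 tasks, at least 5 slots are needed.
Prototype can't be placed before 3, so the schedule must run through at least slot 3.
5 works (last occupied slot: 5): for example Review -> 4, Audit -> 1, Design -> 2, Prototype -> 3, Draft -> 5.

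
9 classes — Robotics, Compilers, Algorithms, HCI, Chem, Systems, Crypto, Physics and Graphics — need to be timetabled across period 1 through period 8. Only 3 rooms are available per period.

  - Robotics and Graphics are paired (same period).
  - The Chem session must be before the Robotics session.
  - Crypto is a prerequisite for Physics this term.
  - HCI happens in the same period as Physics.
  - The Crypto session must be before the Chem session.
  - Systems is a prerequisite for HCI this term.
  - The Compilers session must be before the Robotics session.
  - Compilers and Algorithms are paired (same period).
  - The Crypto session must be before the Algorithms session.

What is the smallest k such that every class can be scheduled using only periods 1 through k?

The precedence chain requires at least 3 distinct periods.
With at most 3 per period and 9 classes, at least 3 periods are needed.
Could 3 periods be enough, i.e. nothing placed later than period 3? No: HCI must come after Systems (at period 1 or later) → {period 2, period 3}; Robotics must come after Compilers (at period 1 or later) → {period 2, period 3}; Compilers must come before Robotics (at period 3 or earlier) → {period 1, period 2}; Algorithms must come after Crypto (at period 1 or later) → {period 2, period 3}; Crypto must come before Algorithms (at period 3 or earlier) → {period 1, period 2}; Physics must come after Crypto (at period 1 or later) → {period 2, period 3}; Chem must come before Robotics (at period 3 or earlier) → {period 1, period 2}; Chem must come after Crypto (at period 1 or later) → {period 2}; Compilers must be in the same period as Algorithms (in {period 2, period 3}) → {period 2}; Algorithms must be in the same period as Compilers (in {period 2}) → {period 2}; Graphics must be in the same period as Robotics (in {period 2, period 3}) → {period 2, period 3}; Robotics can't use period 2, already full with Compilers, Algorithms and Chem (limit 3) → {period 3}; HCI can't use period 2, already full with Compilers, Algorithms and Chem (limit 3) → {period 3}; Physics can't use period 2, already full with Compilers, Algorithms and Chem (limit 3) → {period 3}; Graphics can't use period 2, already full with Compilers, Algorithms and Chem (limit 3) → {period 3}; that puts Robotics, HCI, Physics and Graphics all in period 3 — more than 3 per period.
So 3 periods is not enough.
4 works (last occupied period: period 4): for example Physics in period 4, Systems in period 1, Chem in period 2, Crypto in period 1, Algorithms in period 2, HCI in period 4, Compilers in period 2, Graphics in period 3, Robotics in period 3.

4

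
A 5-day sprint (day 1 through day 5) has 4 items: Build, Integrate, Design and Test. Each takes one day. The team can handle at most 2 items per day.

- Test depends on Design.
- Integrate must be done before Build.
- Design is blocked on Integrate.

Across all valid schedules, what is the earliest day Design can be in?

day 2

Precedence pushes Design to at least day 2; downstream work caps Design at day 4.
Design at day 2 is achievable: Test=day 3, Build=day 2, Integrate=day 1, Design=day 2.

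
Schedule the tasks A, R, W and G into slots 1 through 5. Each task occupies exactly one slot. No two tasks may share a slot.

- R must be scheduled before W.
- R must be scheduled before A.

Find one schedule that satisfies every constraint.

R=1, A=2, G=4, W=3

Checking: R(1) before A(2); R(1) before W(3); max 1 per slot (cap 1).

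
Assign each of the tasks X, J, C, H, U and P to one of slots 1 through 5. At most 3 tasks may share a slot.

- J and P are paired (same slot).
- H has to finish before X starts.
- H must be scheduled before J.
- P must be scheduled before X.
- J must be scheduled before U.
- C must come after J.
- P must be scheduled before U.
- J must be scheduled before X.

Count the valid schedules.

46

Splitting on X: it can be 3 (9), 4 (17), 5 (20). Listing each branch's schedules as (J, C, H, U, P):
X=3: (2,3,1,3,2) (2,3,1,4,2) (2,3,1,5,2) (2,4,1,3,2) (2,4,1,4,2) (2,4,1,5,2) (2,5,1,3,2) (2,5,1,4,2) (2,5,1,5,2) — 9.
X=4: (2,3,1,3,2) (2,3,1,4,2) (2,3,1,5,2) (2,4,1,3,2) (2,4,1,4,2) (2,4,1,5,2) (2,5,1,3,2) (2,5,1,4,2) (2,5,1,5,2) (3,4,1,4,3) (3,4,1,5,3) (3,4,2,4,3) (3,4,2,5,3) (3,5,1,4,3) (3,5,1,5,3) (3,5,2,4,3) (3,5,2,5,3) — 17.
X=5: (2,3,1,3,2) (2,3,1,4,2) (2,3,1,5,2) (2,4,1,3,2) (2,4,1,4,2) (2,4,1,5,2) (2,5,1,3,2) (2,5,1,4,2) (2,5,1,5,2) (3,4,1,4,3) (3,4,1,5,3) (3,4,2,4,3) (3,4,2,5,3) (3,5,1,4,3) (3,5,1,5,3) (3,5,2,4,3) (3,5,2,5,3) (4,5,1,5,4) (4,5,2,5,4) (4,5,3,5,4) — 20.
Summing: 9 + 17 + 20 = 46.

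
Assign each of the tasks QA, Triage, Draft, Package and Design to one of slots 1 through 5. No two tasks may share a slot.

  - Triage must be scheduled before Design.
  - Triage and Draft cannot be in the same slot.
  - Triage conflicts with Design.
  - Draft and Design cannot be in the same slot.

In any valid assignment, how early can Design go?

Precedence pushes Design to at least 2.
Design at 2 is achievable: Package=5, Triage=1, Draft=4, Design=2, QA=3.

2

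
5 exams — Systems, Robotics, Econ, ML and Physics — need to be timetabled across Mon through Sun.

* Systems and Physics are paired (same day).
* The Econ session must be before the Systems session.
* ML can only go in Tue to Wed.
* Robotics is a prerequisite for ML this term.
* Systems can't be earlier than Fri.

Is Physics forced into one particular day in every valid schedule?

Physics can be Fri (e.g. Econ=Mon; Physics=Fri; Systems=Fri; ML=Tue; Robotics=Mon) or Sat (e.g. Econ -> Mon, ML -> Tue, Systems -> Sat, Robotics -> Mon, Physics -> Sat).

No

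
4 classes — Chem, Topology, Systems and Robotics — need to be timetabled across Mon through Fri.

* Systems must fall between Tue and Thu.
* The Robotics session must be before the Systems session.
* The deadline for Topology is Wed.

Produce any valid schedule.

Robotics=Mon; Topology=Mon; Chem=Mon; Systems=Tue

Checking: Robotics(Mon) before Systems(Tue); Topology=Mon in [Mon,Wed]; Systems=Tue in [Tue,Thu].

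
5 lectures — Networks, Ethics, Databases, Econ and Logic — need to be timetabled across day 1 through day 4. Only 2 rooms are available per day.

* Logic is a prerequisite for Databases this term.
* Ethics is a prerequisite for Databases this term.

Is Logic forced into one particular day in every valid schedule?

Logic can be day 1 (e.g. Networks in day 2; Econ in day 3; Ethics in day 1; Logic in day 1; Databases in day 2) or day 2 (e.g. Econ=day 2, Databases=day 3, Ethics=day 1, Logic=day 2, Networks=day 1).

No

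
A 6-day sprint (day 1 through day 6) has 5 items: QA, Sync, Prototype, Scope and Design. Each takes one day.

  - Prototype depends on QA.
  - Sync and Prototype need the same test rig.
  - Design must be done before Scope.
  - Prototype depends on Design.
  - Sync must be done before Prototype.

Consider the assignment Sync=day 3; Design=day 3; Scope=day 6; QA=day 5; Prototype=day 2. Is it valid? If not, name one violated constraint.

No. Prototype depends on QA is not satisfied.

Prototype depends on Design — violated.
Sync must be done before Prototype — violated.
Design must be done before Scope — holds.
Prototype depends on QA — violated.
Sync and Prototype need the same test rig — holds.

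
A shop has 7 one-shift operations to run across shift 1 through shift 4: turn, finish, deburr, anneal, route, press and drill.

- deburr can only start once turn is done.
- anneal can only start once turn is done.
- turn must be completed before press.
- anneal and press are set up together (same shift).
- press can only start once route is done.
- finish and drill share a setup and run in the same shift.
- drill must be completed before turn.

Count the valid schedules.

16

Splitting on turn: it can be shift 2 (10), shift 3 (6). Listing each branch's schedules as (finish, deburr, anneal, route, press, drill) by shift number:
turn=shift 2: (1,3,3,1,3,1) (1,3,3,2,3,1) (1,3,4,1,4,1) (1,3,4,2,4,1) (1,3,4,3,4,1) (1,4,3,1,3,1) (1,4,3,2,3,1) (1,4,4,1,4,1) (1,4,4,2,4,1) (1,4,4,3,4,1) — 10.
turn=shift 3: (1,4,4,1,4,1) (1,4,4,2,4,1) (1,4,4,3,4,1) (2,4,4,1,4,2) (2,4,4,2,4,2) (2,4,4,3,4,2) — 6.
Summing: 10 + 6 = 16.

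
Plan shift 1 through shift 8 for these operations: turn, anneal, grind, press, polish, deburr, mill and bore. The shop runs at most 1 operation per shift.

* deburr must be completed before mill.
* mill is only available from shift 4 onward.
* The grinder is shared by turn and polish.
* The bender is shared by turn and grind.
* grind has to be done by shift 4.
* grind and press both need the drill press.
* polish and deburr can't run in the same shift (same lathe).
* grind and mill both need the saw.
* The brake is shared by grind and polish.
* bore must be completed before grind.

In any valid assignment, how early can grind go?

shift 2

Precedence pushes grind to at least shift 2; grind's own window allows nothing later than shift 4.
grind at shift 2 is achievable: bore=shift 1, grind=shift 2, mill=shift 4, press=shift 7, deburr=shift 3, anneal=shift 6, turn=shift 5, polish=shift 8.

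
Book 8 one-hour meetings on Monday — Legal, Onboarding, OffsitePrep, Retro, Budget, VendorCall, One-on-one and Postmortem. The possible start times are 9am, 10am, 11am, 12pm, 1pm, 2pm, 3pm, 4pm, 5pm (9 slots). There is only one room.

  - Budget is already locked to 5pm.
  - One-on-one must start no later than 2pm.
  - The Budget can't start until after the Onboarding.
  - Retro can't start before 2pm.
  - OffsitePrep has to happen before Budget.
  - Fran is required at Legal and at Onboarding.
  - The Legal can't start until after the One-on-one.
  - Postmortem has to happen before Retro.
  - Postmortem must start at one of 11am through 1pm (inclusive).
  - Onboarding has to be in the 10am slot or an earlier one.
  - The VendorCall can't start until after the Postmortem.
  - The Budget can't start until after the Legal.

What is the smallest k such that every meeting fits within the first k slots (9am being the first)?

The precedence chain requires at least 3 distinct slots.
With at most 1 per slot and 8 meetings, at least 8 slots are needed.
Budget can't be placed before 5pm — that is slot 9 counting from 9am — so the schedule must run through at least 9 slots.
9 works (last occupied slot: 5pm): for example Postmortem in 11am; VendorCall in 3pm; Onboarding in 9am; Budget in 5pm; OffsitePrep in 1pm; Retro in 2pm; Legal in 12pm; One-on-one in 10am.

9 slots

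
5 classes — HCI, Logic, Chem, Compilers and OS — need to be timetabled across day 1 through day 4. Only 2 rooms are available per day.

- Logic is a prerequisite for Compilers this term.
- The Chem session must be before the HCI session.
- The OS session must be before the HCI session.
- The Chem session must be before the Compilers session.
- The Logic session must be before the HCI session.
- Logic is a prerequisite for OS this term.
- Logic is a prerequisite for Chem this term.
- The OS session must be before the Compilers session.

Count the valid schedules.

8

Splitting on HCI: it can be day 3 (2), day 4 (6). Listing each branch's schedules as (Logic, Chem, Compilers, OS) by day number:
HCI=day 3: (1,2,3,2) (1,2,4,2) — 2.
HCI=day 4: (1,2,3,2) (1,2,4,2) (1,2,4,3) (1,3,4,2) (1,3,4,3) (2,3,4,3) — 6.
Summing: 2 + 6 = 8.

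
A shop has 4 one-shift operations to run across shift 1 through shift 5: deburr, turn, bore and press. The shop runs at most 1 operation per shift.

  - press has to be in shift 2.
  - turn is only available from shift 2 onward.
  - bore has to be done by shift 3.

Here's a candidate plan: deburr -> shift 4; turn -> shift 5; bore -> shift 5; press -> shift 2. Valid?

Invalid. bore has to be done by shift 3.

turn is only available from shift 2 onward — holds.
bore has to be done by shift 3 — violated.
press has to be in shift 2 — holds.
The shop runs at most 1 operation per shift — violated.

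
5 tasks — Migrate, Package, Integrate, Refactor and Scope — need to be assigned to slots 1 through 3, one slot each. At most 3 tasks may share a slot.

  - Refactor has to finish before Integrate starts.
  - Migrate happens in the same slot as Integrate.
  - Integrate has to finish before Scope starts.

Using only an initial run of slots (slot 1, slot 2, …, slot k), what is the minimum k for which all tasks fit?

The precedence chain requires at least 3 distinct slots.
With at most 3 per slot and 5 tasks, at least 2 slots are needed.
3 works (last occupied slot: 3): for example Scope -> 3, Package -> 1, Refactor -> 1, Integrate -> 2, Migrate -> 2.

3 slots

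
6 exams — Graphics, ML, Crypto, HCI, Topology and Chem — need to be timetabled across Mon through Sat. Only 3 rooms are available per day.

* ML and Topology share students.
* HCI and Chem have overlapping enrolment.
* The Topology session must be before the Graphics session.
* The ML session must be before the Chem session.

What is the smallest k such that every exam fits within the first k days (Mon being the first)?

The precedence chain requires at least 2 distinct days.
With at most 3 per day and 6 exams, at least 2 days are needed.
Could 2 days be enough, i.e. nothing placed later than Tue? No: Chem must come after ML (at Mon or later) → {Tue}; ML must come before Chem (at Tue or earlier) → {Mon}; Graphics must come after Topology (at Mon or later) → {Tue}; Topology must come before Graphics (at Tue or earlier) → {Mon}; Topology can't share with ML (Mon) → nothing is left.
So 2 days is not enough.
3 works (last occupied day: Wed): for example Topology in Mon; HCI in Mon; Chem in Wed; Graphics in Tue; ML in Tue; Crypto in Mon.

3 days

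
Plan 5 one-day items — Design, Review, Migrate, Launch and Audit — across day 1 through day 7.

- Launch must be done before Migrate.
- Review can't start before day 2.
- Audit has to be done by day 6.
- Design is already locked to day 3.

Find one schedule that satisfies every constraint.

Migrate=day 2; Design=day 3; Launch=day 1; Audit=day 1; Review=day 2

Checking: Launch(day 1) before Migrate(day 2); Review=day 2 in [day 2,day 7]; Audit=day 1 in [day 1,day 6]; Design=day 3 in [day 3,day 3].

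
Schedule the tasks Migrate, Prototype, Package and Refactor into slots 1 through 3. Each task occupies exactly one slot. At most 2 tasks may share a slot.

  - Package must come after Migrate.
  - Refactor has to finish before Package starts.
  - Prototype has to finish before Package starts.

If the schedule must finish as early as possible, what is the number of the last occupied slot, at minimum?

slot 3

The precedence chain requires at least 2 distinct slots.
With at most 2 per slot and 4 tasks, at least 2 slots are needed.
Could 2 slots be enough, i.e. nothing placed later than 2? No: Package must come after Prototype (at 1 or later) → {2}; Prototype must come before Package (at 2 or earlier) → {1}; Migrate must come before Package (at 2 or earlier) → {1}; Refactor must come before Package (at 2 or earlier) → {1}; that puts Migrate, Prototype and Refactor all in 1 — more than 2 per slot.
So 2 slots is not enough.
3 works (last occupied slot: 3): for example Prototype=1; Refactor=2; Package=3; Migrate=1.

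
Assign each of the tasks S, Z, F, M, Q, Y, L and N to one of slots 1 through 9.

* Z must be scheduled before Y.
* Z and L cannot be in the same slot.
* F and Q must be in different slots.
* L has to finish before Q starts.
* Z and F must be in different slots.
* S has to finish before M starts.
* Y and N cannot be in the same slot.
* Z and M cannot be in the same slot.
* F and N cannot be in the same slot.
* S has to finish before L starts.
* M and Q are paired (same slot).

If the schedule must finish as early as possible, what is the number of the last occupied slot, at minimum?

3

The precedence chain requires at least 3 distinct slots.
3 works (last occupied slot: 3): for example Z=1, Y=2, Q=3, M=3, F=2, N=1, S=1, L=2.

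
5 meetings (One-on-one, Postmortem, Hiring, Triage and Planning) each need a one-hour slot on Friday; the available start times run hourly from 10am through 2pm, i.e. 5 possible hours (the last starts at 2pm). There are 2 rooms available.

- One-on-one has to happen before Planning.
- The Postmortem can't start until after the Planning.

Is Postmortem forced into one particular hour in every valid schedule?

Postmortem can be 12pm (e.g. Planning in 11am, Hiring in 10am, Postmortem in 12pm, One-on-one in 10am, Triage in 11am) or 1pm (e.g. One-on-one=10am; Triage=11am; Planning=11am; Hiring=10am; Postmortem=1pm).

No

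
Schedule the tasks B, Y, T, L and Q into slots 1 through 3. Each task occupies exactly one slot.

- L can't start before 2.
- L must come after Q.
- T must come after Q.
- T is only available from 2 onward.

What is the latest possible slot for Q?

2

Downstream work caps Q at 2.
Q at 2 is achievable: Q in 2, B in 1, L in 3, Y in 1, T in 3.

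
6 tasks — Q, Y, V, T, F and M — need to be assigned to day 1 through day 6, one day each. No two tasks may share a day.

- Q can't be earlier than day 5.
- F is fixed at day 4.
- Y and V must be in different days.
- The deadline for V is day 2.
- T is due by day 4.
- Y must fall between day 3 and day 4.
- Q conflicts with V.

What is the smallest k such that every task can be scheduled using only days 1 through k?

6 days

With at most 1 per day and 6 tasks, at least 6 days are needed.
Q can't be placed before day 5, so the schedule must run through at least day 5.
6 works (last occupied day: day 6): for example M in day 6, V in day 1, T in day 2, Q in day 5, Y in day 3, F in day 4.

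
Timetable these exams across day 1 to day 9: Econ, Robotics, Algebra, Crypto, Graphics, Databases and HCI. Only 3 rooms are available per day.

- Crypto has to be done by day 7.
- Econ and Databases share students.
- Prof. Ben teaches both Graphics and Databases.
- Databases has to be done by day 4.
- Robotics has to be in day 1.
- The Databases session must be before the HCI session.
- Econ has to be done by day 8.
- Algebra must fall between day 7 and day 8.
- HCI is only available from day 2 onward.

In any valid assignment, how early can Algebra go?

Algebra is available from day 7; Algebra's own window allows nothing later than day 8.
Algebra at day 7 is achievable: Crypto=day 1, Robotics=day 1, Algebra=day 7, Econ=day 2, Databases=day 1, Graphics=day 2, HCI=day 2.

day 7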